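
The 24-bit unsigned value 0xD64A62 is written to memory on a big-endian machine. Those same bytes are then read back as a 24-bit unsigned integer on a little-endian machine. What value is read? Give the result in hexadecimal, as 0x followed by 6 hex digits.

0x624AD6

Stored big-endian, the bytes at ascending addresses are D6 4A 62.
Read back as little-endian, the first byte is least significant, giving 0x624AD6.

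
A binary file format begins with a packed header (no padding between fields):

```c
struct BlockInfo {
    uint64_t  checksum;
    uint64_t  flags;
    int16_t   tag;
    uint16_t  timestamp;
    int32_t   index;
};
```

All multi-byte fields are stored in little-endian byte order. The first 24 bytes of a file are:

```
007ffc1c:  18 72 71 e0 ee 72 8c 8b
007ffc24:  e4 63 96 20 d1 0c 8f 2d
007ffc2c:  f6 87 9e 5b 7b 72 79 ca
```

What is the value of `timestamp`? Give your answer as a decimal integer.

`timestamp` follows `checksum` (8 B), `flags` (8 B), `tag` (2 B), so it starts at offset 8 + 8 + 2 = 18 and occupies 2 bytes.
Bytes at offsets 18..19: 9E 5B.
Little-endian stores the least-significant byte at the lowest address.
Reassemble most-significant byte first: 5B 9E → 0x5B9E.
0x5B9E = 23454.

23454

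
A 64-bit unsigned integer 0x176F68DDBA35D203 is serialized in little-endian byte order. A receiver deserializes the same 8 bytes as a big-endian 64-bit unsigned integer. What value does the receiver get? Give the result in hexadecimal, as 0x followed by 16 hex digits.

0x03D235BADD686F17

Stored little-endian, the bytes at ascending addresses are 03 D2 35 BA DD 68 6F 17.
Read back as big-endian, the last byte is least significant, giving 0x03D235BADD686F17.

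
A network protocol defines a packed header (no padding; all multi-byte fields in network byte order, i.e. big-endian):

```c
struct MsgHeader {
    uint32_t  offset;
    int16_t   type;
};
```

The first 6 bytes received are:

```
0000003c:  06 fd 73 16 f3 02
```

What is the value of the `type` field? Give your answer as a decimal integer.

`type` follows `offset` (4 bytes), so it starts at byte offset 4 and occupies 2 bytes.
Bytes at offsets 4..5: F3 02.
In big-endian order the high byte comes first in memory.
The bytes are already most-significant first: 0xF302.
Top bit is set, so as a signed 16-bit value this is 0xF302 − 2^16 = -3326.

-3326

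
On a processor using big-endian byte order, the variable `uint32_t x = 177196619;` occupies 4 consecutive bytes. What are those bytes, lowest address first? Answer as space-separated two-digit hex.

0A 8F CE 4B

177196619 in hexadecimal, padded to 32 bits, is 0x0A8FCE4B.
Split into bytes (most-significant first): 0A 8F CE 4B.
In big-endian order the high byte comes first in memory.
So the memory order matches the most-significant-first order: 0A 8F CE 4B.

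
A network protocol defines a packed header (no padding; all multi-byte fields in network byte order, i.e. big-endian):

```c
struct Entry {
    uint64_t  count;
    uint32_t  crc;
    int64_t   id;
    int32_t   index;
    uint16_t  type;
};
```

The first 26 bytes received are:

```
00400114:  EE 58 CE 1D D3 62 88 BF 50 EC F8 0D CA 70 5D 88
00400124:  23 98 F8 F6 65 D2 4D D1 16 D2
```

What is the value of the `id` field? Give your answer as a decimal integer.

-3859482041362351882

`id` follows `count` (8 B), `crc` (4 B), so it starts at offset 8 + 4 = 12 and occupies 8 bytes.
Bytes at offsets 12..19: CA 70 5D 88 23 98 F8 F6.
In big-endian order the high byte comes first in memory.
The bytes are already most-significant first: 0xCA705D882398F8F6.
Top bit is set, so as a signed 64-bit value this is 0xCA705D882398F8F6 − 2^64 = -3859482041362351882.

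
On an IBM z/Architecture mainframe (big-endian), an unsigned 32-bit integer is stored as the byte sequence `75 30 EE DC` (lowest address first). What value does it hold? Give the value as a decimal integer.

Big-endian stores the most-significant byte at the lowest address.
The bytes are already most-significant first: 0x7530EEDC.
0x7530EEDC = 1966141148.

1966141148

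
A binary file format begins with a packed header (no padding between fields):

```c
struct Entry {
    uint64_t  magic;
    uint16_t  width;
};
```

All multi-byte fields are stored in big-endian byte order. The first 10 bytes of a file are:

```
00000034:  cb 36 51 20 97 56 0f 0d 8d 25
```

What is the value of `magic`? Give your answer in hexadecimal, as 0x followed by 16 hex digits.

0xCB36512097560F0D

`magic` is the first field, at byte offset 0, occupying 8 bytes.
Bytes at offsets 0..7: CB 36 51 20 97 56 0F 0D.
Big-endian: lowest address holds the most-significant byte.
The bytes are already most-significant first: 0xCB36512097560F0D.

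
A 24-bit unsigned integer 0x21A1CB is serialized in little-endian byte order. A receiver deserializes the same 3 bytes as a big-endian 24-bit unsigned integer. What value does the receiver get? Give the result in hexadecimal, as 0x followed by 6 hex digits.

Stored little-endian, the bytes at ascending addresses are CB A1 21.
Read back as big-endian, the last byte is least significant, giving 0xCBA121.

0xCBA121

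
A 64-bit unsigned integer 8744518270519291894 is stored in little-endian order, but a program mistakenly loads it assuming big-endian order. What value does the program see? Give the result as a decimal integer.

17739458334266055289

8744518270519291894 in 64-bit hexadecimal is 0x795AC5095E372FF6.
Stored little-endian, the bytes at ascending addresses are F6 2F 37 5E 09 C5 5A 79.
Read back as big-endian, the last byte is least significant, giving 0xF62F375E09C55A79.
0xF62F375E09C55A79 = 17739458334266055289.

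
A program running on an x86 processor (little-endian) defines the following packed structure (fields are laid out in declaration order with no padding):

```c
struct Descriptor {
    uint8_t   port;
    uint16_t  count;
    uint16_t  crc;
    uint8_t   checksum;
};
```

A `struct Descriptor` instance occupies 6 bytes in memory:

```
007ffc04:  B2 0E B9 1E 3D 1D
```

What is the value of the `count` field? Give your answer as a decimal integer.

47374

`count` follows `port` (1 byte), so it starts at byte offset 1 and occupies 2 bytes.
Bytes at offsets 1..2: 0E B9.
Little-endian stores the least-significant byte at the lowest address.
Reassemble most-significant byte first: B9 0E → 0xB90E.
0xB90E = 47374.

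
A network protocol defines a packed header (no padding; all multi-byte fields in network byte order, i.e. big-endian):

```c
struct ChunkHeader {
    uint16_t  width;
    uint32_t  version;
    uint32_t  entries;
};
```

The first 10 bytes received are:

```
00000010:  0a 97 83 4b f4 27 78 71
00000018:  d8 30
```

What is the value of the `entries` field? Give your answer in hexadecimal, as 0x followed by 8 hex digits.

`entries` follows `width` (2 B), `version` (4 B), so it starts at offset 2 + 4 = 6 and occupies 4 bytes.
Bytes at offsets 6..9: 78 71 D8 30.
In big-endian order the high byte comes first in memory.
The bytes are already most-significant first: 0x7871D830.

0x7871D830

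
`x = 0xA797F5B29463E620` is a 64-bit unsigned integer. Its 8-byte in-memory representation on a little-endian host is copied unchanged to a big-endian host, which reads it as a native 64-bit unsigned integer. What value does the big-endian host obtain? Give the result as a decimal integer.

Stored little-endian, the bytes at ascending addresses are 20 E6 63 94 B2 F5 97 A7.
Read back as big-endian, the last byte is least significant, giving 0x20E66394B2F597A7.
0x20E66394B2F597A7 = 2370691744165894055.

2370691744165894055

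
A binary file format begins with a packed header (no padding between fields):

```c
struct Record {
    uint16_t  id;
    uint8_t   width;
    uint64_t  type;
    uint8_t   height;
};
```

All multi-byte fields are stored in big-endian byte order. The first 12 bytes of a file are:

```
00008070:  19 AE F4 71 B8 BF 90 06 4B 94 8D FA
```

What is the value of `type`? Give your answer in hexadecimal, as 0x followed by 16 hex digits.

`type` follows `id` (2 B), `width` (1 B), so it starts at offset 2 + 1 = 3 and occupies 8 bytes.
Bytes at offsets 3..10: 71 B8 BF 90 06 4B 94 8D.
In big-endian order the high byte comes first in memory.
The bytes are already most-significant first: 0x71B8BF90064B948D.

0x71B8BF90064B948D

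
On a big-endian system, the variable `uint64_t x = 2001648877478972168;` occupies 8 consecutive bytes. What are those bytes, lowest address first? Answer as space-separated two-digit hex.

1B C7 49 0C 83 31 8B 08

2001648877478972168 in hexadecimal, padded to 64 bits, is 0x1BC7490C83318B08.
Split into bytes (most-significant first): 1B C7 49 0C 83 31 8B 08.
Big-endian stores the most-significant byte at the lowest address.
So the memory order matches the most-significant-first order: 1B C7 49 0C 83 31 8B 08.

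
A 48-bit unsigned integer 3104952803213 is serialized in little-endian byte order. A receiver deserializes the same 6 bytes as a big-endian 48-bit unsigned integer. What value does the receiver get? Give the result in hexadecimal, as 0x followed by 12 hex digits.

3104952803213 in 48-bit hexadecimal is 0x02D2ED9BDF8D.
Stored little-endian, the bytes at ascending addresses are 8D DF 9B ED D2 02.
Read back as big-endian, the last byte is least significant, giving 0x8DDF9BEDD202.

0x8DDF9BEDD202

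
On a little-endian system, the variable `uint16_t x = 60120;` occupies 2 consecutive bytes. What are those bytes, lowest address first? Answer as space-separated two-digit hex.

D8 EA

60120 in hexadecimal, padded to 16 bits, is 0xEAD8.
Split into bytes (most-significant first): EA D8.
Little-endian stores the least-significant byte at the lowest address.
So at ascending addresses the bytes are D8 EA.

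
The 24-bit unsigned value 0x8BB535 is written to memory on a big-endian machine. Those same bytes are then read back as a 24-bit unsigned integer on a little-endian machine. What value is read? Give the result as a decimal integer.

3519883

Stored big-endian, the bytes at ascending addresses are 8B B5 35.
Read back as little-endian, the first byte is least significant, giving 0x35B58B.
0x35B58B = 3519883.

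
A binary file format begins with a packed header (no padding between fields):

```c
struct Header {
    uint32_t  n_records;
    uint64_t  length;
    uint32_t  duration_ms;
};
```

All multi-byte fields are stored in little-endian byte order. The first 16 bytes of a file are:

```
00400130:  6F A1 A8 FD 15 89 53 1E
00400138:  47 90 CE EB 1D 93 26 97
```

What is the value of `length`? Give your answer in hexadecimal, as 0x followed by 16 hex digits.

`length` follows `n_records` (4 bytes), so it starts at byte offset 4 and occupies 8 bytes.
Bytes at offsets 4..11: 15 89 53 1E 47 90 CE EB.
Little-endian: lowest address holds the least-significant byte.
Reassemble most-significant byte first: EB CE 90 47 1E 53 89 15 → 0xEBCE90471E538915.

0xEBCE90471E538915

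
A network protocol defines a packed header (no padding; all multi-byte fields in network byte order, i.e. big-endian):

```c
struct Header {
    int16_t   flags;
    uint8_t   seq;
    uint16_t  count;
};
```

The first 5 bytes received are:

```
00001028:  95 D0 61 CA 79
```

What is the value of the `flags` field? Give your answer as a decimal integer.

-27184

`flags` is the first field, at byte offset 0, occupying 2 bytes.
Bytes at offsets 0..1: 95 D0.
Big-endian: lowest address holds the most-significant byte.
The bytes are already most-significant first: 0x95D0.
Top bit is set, so as a signed 16-bit value this is 0x95D0 − 2^16 = -27184.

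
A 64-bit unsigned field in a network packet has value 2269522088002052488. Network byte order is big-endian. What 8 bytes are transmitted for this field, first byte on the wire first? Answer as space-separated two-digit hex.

2269522088002052488 in hexadecimal, padded to 64 bits, is 0x1F7EF6508943E188.
Split into bytes (most-significant first): 1F 7E F6 50 89 43 E1 88.
Big-endian: lowest address holds the most-significant byte.
So the memory order matches the most-significant-first order: 1F 7E F6 50 89 43 E1 88.

1F 7E F6 50 89 43 E1 88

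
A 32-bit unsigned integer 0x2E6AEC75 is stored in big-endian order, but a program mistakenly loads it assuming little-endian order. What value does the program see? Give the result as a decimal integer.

Stored big-endian, the bytes at ascending addresses are 2E 6A EC 75.
Read back as little-endian, the first byte is least significant, giving 0x75EC6A2E.
0x75EC6A2E = 1978427950.

1978427950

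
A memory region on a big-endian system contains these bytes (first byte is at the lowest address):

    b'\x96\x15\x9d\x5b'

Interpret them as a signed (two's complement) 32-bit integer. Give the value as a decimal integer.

-1776968357

Big-endian: lowest address holds the most-significant byte.
The bytes are already most-significant first: 0x96159D5B.
Top bit is set, so as a signed 32-bit value this is 0x96159D5B − 2^32 = -1776968357.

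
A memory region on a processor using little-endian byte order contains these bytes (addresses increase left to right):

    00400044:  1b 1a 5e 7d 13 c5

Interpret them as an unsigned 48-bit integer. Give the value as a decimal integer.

Little-endian: lowest address holds the least-significant byte.
Reassemble most-significant byte first: C5 13 7D 5E 1A 1B → 0xC5137D5E1A1B.
0xC5137D5E1A1B = 216687498369563.

216687498369563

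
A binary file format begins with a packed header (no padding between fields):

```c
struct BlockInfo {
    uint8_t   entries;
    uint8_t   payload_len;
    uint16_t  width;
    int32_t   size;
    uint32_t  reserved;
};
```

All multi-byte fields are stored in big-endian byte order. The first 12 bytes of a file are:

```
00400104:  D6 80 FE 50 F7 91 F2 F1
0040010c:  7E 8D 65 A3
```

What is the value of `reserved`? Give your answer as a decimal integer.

`reserved` follows `entries` (1 B), `payload_len` (1 B), `width` (2 B), `size` (4 B), so it starts at offset 1 + 1 + 2 + 4 = 8 and occupies 4 bytes.
Bytes at offsets 8..11: 7E 8D 65 A3.
Big-endian: lowest address holds the most-significant byte.
The bytes are already most-significant first: 0x7E8D65A3.
0x7E8D65A3 = 2123195811.

2123195811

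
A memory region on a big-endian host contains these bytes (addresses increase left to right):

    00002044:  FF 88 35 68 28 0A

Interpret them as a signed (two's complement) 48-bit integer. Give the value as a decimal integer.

-514500057078

Big-endian stores the most-significant byte at the lowest address.
The bytes are already most-significant first: 0xFF883568280A.
Top bit is set, so as a signed 48-bit value this is 0xFF883568280A − 2^48 = -514500057078.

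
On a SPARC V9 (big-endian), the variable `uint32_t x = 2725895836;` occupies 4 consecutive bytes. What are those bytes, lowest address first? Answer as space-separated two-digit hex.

A2 79 DE 9C

2725895836 in hexadecimal, padded to 32 bits, is 0xA279DE9C.
Split into bytes (most-significant first): A2 79 DE 9C.
Big-endian: lowest address holds the most-significant byte.
So the memory order matches the most-significant-first order: A2 79 DE 9C.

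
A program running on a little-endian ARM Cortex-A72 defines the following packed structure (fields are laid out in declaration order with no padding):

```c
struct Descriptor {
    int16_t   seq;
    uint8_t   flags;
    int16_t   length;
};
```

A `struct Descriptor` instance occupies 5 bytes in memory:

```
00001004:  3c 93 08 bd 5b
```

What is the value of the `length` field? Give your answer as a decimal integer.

23485

`length` follows `seq` (2 B), `flags` (1 B), so it starts at offset 2 + 1 = 3 and occupies 2 bytes.
Bytes at offsets 3..4: BD 5B.
Little-endian: lowest address holds the least-significant byte.
Reassemble most-significant byte first: 5B BD → 0x5BBD.
0x5BBD = 23485.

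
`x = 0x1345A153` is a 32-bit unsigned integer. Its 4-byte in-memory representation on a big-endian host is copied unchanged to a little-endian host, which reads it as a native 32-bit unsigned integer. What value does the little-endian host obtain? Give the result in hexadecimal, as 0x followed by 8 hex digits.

Stored big-endian, the bytes at ascending addresses are 13 45 A1 53.
Read back as little-endian, the first byte is least significant, giving 0x53A14513.

0x53A14513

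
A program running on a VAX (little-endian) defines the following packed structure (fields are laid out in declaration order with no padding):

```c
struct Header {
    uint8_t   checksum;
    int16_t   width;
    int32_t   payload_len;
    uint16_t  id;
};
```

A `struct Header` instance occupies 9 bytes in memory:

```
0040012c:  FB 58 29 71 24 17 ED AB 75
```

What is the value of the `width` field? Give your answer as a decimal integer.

10584

`width` follows `checksum` (1 byte), so it starts at byte offset 1 and occupies 2 bytes.
Bytes at offsets 1..2: 58 29.
In little-endian order the low byte comes first in memory.
Reassemble most-significant byte first: 29 58 → 0x2958.
0x2958 = 10584.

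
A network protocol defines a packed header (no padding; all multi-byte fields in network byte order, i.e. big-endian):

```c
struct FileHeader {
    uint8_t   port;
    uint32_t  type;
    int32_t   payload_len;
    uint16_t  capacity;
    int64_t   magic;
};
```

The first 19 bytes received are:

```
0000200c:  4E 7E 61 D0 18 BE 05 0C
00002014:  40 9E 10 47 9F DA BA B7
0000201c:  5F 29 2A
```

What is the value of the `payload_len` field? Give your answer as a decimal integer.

-1106965440

`payload_len` follows `port` (1 B), `type` (4 B), so it starts at offset 1 + 4 = 5 and occupies 4 bytes.
Bytes at offsets 5..8: BE 05 0C 40.
In big-endian order the high byte comes first in memory.
The bytes are already most-significant first: 0xBE050C40.
Top bit is set, so as a signed 32-bit value this is 0xBE050C40 − 2^32 = -1106965440.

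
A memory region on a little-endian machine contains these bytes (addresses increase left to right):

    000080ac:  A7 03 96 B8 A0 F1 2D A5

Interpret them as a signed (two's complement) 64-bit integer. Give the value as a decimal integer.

-6544309010905562201

Little-endian: lowest address holds the least-significant byte.
Reassemble most-significant byte first: A5 2D F1 A0 B8 96 03 A7 → 0xA52DF1A0B89603A7.
Top bit is set, so as a signed 64-bit value this is 0xA52DF1A0B89603A7 − 2^64 = -6544309010905562201.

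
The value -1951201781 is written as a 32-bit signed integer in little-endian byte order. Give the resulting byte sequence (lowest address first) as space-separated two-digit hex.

0B 06 B3 8B

Two's complement of -1951201781 in 32 bits: 1951201781 = 0x744CF9F5; invert → 0x8BB3060A; add 1 → 0x8BB3060B.
Split into bytes (most-significant first): 8B B3 06 0B.
Little-endian stores the least-significant byte at the lowest address.
So at ascending addresses the bytes are 0B 06 B3 8B.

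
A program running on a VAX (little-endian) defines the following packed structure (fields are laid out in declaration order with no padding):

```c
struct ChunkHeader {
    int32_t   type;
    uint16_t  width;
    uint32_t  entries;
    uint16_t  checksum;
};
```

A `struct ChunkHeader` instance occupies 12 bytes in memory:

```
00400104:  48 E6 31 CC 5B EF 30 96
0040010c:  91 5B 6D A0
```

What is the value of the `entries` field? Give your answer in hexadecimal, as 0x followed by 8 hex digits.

`entries` follows `type` (4 B), `width` (2 B), so it starts at offset 4 + 2 = 6 and occupies 4 bytes.
Bytes at offsets 6..9: 30 96 91 5B.
Little-endian stores the least-significant byte at the lowest address.
Reassemble most-significant byte first: 5B 91 96 30 → 0x5B919630.

0x5B919630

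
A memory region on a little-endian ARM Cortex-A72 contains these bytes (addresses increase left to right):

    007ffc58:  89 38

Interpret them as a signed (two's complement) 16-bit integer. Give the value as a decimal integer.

14473

In little-endian order the low byte comes first in memory.
Reassemble most-significant byte first: 38 89 → 0x3889.
0x3889 = 14473.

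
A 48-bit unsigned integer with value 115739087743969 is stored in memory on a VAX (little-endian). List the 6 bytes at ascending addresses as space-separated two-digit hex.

E1 2B 36 9B 43 69

115739087743969 in hexadecimal, padded to 48 bits, is 0x69439B362BE1.
Split into bytes (most-significant first): 69 43 9B 36 2B E1.
Little-endian: lowest address holds the least-significant byte.
So at ascending addresses the bytes are E1 2B 36 9B 43 69.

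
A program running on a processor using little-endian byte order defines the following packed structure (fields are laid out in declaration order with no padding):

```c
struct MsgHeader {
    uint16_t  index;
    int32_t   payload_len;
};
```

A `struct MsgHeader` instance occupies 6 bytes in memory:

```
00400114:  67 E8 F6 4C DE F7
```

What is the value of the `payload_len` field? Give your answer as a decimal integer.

`payload_len` follows `index` (2 bytes), so it starts at byte offset 2 and occupies 4 bytes.
Bytes at offsets 2..5: F6 4C DE F7.
Little-endian stores the least-significant byte at the lowest address.
Reassemble most-significant byte first: F7 DE 4C F6 → 0xF7DE4CF6.
Top bit is set, so as a signed 32-bit value this is 0xF7DE4CF6 − 2^32 = -136426250.

-136426250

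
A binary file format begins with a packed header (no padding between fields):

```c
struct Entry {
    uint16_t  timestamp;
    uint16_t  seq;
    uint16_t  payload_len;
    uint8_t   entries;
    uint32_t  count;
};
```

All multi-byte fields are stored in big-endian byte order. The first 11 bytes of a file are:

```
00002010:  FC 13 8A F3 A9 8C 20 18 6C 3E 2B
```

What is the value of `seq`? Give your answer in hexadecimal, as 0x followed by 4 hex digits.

0x8AF3

`seq` follows `timestamp` (2 bytes), so it starts at byte offset 2 and occupies 2 bytes.
Bytes at offsets 2..3: 8A F3.
Big-endian stores the most-significant byte at the lowest address.
The bytes are already most-significant first: 0x8AF3.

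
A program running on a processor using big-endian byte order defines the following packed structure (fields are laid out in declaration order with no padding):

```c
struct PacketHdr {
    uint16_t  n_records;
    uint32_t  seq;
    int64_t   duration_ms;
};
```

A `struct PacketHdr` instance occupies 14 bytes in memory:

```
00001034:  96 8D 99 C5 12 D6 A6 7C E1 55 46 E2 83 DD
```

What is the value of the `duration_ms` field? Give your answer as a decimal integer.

`duration_ms` follows `n_records` (2 B), `seq` (4 B), so it starts at offset 2 + 4 = 6 and occupies 8 bytes.
Bytes at offsets 6..13: A6 7C E1 55 46 E2 83 DD.
Big-endian stores the most-significant byte at the lowest address.
The bytes are already most-significant first: 0xA67CE15546E283DD.
Top bit is set, so as a signed 64-bit value this is 0xA67CE15546E283DD − 2^64 = -6450032809923673123.

-6450032809923673123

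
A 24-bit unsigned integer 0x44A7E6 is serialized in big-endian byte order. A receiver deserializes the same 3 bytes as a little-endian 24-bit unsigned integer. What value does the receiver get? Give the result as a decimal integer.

15116100

Stored big-endian, the bytes at ascending addresses are 44 A7 E6.
Read back as little-endian, the first byte is least significant, giving 0xE6A744.
0xE6A744 = 15116100.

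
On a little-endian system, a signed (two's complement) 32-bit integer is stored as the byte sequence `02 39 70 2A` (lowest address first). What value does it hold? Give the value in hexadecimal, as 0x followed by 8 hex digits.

Little-endian: lowest address holds the least-significant byte.
Reassemble most-significant byte first: 2A 70 39 02 → 0x2A703902.

0x2A703902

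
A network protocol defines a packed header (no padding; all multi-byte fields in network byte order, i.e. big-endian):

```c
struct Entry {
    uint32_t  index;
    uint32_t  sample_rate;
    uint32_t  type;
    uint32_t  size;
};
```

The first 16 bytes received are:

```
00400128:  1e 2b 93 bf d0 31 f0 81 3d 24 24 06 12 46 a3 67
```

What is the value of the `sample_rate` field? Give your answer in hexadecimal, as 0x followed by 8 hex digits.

0xD031F081

`sample_rate` follows `index` (4 bytes), so it starts at byte offset 4 and occupies 4 bytes.
Bytes at offsets 4..7: D0 31 F0 81.
Big-endian stores the most-significant byte at the lowest address.
The bytes are already most-significant first: 0xD031F081.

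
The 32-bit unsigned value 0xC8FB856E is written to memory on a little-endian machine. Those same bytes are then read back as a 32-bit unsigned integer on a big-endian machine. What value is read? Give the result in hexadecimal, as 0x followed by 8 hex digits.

0x6E85FBC8

Stored little-endian, the bytes at ascending addresses are 6E 85 FB C8.
Read back as big-endian, the last byte is least significant, giving 0x6E85FBC8.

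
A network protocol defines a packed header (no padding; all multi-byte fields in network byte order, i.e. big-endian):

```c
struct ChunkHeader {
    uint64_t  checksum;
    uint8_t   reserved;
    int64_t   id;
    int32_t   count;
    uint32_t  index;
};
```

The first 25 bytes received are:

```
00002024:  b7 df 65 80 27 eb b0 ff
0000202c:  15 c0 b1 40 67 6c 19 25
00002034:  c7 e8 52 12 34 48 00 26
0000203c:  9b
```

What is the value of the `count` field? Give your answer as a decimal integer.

-397274572

`count` follows `checksum` (8 B), `reserved` (1 B), `id` (8 B), so it starts at offset 8 + 1 + 8 = 17 and occupies 4 bytes.
Bytes at offsets 17..20: E8 52 12 34.
In big-endian order the high byte comes first in memory.
The bytes are already most-significant first: 0xE8521234.
Top bit is set, so as a signed 32-bit value this is 0xE8521234 − 2^32 = -397274572.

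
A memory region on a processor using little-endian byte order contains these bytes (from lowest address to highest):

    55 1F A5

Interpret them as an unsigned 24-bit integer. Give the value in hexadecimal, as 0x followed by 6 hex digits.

0xA51F55

In little-endian order the low byte comes first in memory.
Reassemble most-significant byte first: A5 1F 55 → 0xA51F55.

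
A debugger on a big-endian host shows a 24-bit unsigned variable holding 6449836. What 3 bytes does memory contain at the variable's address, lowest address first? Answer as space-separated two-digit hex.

6449836 in hexadecimal, padded to 24 bits, is 0x626AAC.
Split into bytes (most-significant first): 62 6A AC.
In big-endian order the high byte comes first in memory.
So the memory order matches the most-significant-first order: 62 6A AC.

62 6A AC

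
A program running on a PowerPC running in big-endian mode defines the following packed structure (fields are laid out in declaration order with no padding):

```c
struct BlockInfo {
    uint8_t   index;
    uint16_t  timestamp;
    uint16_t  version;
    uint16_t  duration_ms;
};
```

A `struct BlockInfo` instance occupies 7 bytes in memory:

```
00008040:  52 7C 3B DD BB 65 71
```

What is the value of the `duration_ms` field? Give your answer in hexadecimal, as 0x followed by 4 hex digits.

0x6571

`duration_ms` follows `index` (1 B), `timestamp` (2 B), `version` (2 B), so it starts at offset 1 + 2 + 2 = 5 and occupies 2 bytes.
Bytes at offsets 5..6: 65 71.
In big-endian order the high byte comes first in memory.
The bytes are already most-significant first: 0x6571.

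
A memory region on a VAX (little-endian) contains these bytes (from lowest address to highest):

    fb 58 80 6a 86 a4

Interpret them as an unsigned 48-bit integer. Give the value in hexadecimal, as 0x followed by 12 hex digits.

0xA4866A8058FB

Little-endian stores the least-significant byte at the lowest address.
Reassemble most-significant byte first: A4 86 6A 80 58 FB → 0xA4866A8058FB.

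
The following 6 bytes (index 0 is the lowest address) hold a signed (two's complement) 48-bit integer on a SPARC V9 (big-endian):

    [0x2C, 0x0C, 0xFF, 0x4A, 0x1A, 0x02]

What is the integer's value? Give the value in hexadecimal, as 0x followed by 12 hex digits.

0x2C0CFF4A1A02

Big-endian: lowest address holds the most-significant byte.
The bytes are already most-significant first: 0x2C0CFF4A1A02.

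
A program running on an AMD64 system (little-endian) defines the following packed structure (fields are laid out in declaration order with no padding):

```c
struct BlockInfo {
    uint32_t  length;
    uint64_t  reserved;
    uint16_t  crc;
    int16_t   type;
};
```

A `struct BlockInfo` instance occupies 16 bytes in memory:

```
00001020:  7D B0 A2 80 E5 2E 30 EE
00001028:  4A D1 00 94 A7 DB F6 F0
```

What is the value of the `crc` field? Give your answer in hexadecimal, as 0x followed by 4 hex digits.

0xDBA7

`crc` follows `length` (4 B), `reserved` (8 B), so it starts at offset 4 + 8 = 12 and occupies 2 bytes.
Bytes at offsets 12..13: A7 DB.
Little-endian stores the least-significant byte at the lowest address.
Reassemble most-significant byte first: DB A7 → 0xDBA7.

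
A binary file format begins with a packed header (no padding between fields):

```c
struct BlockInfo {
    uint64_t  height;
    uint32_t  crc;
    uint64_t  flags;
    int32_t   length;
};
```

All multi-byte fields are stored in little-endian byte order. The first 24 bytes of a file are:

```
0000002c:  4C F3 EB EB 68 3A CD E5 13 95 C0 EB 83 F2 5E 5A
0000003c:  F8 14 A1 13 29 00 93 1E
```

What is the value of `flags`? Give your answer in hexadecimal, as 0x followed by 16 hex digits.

0x13A114F85A5EF283

`flags` follows `height` (8 B), `crc` (4 B), so it starts at offset 8 + 4 = 12 and occupies 8 bytes.
Bytes at offsets 12..19: 83 F2 5E 5A F8 14 A1 13.
In little-endian order the low byte comes first in memory.
Reassemble most-significant byte first: 13 A1 14 F8 5A 5E F2 83 → 0x13A114F85A5EF283.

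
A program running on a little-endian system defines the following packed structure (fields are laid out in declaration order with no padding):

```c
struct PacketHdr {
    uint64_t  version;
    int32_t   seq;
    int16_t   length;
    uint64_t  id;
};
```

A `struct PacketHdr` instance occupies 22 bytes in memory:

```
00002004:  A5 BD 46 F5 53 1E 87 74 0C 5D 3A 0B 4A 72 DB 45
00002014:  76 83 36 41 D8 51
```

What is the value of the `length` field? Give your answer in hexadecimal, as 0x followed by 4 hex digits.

0x724A

`length` follows `version` (8 B), `seq` (4 B), so it starts at offset 8 + 4 = 12 and occupies 2 bytes.
Bytes at offsets 12..13: 4A 72.
In little-endian order the low byte comes first in memory.
Reassemble most-significant byte first: 72 4A → 0x724A.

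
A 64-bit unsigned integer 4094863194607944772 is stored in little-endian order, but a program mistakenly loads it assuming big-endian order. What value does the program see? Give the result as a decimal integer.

4937191240562168632

4094863194607944772 in 64-bit hexadecimal is 0x38D3E061466D8444.
Stored little-endian, the bytes at ascending addresses are 44 84 6D 46 61 E0 D3 38.
Read back as big-endian, the last byte is least significant, giving 0x44846D4661E0D338.
0x44846D4661E0D338 = 4937191240562168632.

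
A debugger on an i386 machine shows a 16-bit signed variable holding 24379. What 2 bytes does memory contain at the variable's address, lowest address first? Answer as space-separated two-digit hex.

24379 in hexadecimal, padded to 16 bits, is 0x5F3B.
Split into bytes (most-significant first): 5F 3B.
Little-endian: lowest address holds the least-significant byte.
So at ascending addresses the bytes are 3B 5F.

3B 5F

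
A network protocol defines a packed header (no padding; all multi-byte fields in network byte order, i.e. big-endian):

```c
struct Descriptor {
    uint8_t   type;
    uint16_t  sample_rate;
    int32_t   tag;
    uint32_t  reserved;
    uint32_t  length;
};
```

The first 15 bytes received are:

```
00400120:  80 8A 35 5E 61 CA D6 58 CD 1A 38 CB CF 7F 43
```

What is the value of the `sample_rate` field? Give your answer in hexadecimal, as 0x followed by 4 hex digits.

`sample_rate` follows `type` (1 byte), so it starts at byte offset 1 and occupies 2 bytes.
Bytes at offsets 1..2: 8A 35.
In big-endian order the high byte comes first in memory.
The bytes are already most-significant first: 0x8A35.

0x8A35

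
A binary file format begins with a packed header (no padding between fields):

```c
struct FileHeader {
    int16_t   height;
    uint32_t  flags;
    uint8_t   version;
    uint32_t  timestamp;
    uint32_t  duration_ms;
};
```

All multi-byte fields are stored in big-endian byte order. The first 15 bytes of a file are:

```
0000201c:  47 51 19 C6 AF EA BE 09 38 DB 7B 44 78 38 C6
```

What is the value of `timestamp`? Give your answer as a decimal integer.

154721147

`timestamp` follows `height` (2 B), `flags` (4 B), `version` (1 B), so it starts at offset 2 + 4 + 1 = 7 and occupies 4 bytes.
Bytes at offsets 7..10: 09 38 DB 7B.
In big-endian order the high byte comes first in memory.
The bytes are already most-significant first: 0x0938DB7B.
0x0938DB7B = 154721147.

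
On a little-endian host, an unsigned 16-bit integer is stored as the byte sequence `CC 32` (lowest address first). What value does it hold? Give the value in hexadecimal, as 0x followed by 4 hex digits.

In little-endian order the low byte comes first in memory.
Reassemble most-significant byte first: 32 CC → 0x32CC.

0x32CC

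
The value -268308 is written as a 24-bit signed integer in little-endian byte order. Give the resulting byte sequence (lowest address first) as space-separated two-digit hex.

EC E7 FB

Two's complement of -268308 in 24 bits: 268308 = 0x041814; invert → 0xFBE7EB; add 1 → 0xFBE7EC.
Split into bytes (most-significant first): FB E7 EC.
Little-endian: lowest address holds the least-significant byte.
So at ascending addresses the bytes are EC E7 FB.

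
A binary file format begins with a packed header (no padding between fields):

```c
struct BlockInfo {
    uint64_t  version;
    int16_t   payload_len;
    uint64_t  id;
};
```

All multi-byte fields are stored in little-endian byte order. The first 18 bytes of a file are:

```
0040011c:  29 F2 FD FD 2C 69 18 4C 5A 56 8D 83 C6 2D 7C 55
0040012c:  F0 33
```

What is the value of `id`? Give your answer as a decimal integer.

3742585282177172365

`id` follows `version` (8 B), `payload_len` (2 B), so it starts at offset 8 + 2 = 10 and occupies 8 bytes.
Bytes at offsets 10..17: 8D 83 C6 2D 7C 55 F0 33.
Little-endian: lowest address holds the least-significant byte.
Reassemble most-significant byte first: 33 F0 55 7C 2D C6 83 8D → 0x33F0557C2DC6838D.
0x33F0557C2DC6838D = 3742585282177172365.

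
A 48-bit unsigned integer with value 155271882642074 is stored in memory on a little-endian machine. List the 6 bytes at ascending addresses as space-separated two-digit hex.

155271882642074 in hexadecimal, padded to 48 bits, is 0x8D380D68929A.
Split into bytes (most-significant first): 8D 38 0D 68 92 9A.
In little-endian order the low byte comes first in memory.
So at ascending addresses the bytes are 9A 92 68 0D 38 8D.

9A 92 68 0D 38 8D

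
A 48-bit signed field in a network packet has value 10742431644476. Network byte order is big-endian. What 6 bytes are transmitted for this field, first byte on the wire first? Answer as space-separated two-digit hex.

09 C5 2A D2 7B 3C

10742431644476 in hexadecimal, padded to 48 bits, is 0x09C52AD27B3C.
Split into bytes (most-significant first): 09 C5 2A D2 7B 3C.
Big-endian stores the most-significant byte at the lowest address.
So the memory order matches the most-significant-first order: 09 C5 2A D2 7B 3C.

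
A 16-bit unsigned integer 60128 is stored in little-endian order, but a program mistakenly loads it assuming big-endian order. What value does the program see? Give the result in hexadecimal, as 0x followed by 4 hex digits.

60128 in 16-bit hexadecimal is 0xEAE0.
Stored little-endian, the bytes at ascending addresses are E0 EA.
Read back as big-endian, the last byte is least significant, giving 0xE0EA.

0xE0EA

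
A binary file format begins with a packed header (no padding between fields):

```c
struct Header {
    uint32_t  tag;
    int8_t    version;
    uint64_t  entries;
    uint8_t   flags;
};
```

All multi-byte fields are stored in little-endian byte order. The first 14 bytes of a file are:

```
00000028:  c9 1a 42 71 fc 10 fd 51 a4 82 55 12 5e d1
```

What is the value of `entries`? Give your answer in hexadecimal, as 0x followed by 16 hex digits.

`entries` follows `tag` (4 B), `version` (1 B), so it starts at offset 4 + 1 = 5 and occupies 8 bytes.
Bytes at offsets 5..12: 10 FD 51 A4 82 55 12 5E.
Little-endian stores the least-significant byte at the lowest address.
Reassemble most-significant byte first: 5E 12 55 82 A4 51 FD 10 → 0x5E125582A451FD10.

0x5E125582A451FD10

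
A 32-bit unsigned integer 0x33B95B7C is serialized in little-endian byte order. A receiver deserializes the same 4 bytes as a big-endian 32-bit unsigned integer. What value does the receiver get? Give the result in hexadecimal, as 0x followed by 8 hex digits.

0x7C5BB933

Stored little-endian, the bytes at ascending addresses are 7C 5B B9 33.
Read back as big-endian, the last byte is least significant, giving 0x7C5BB933.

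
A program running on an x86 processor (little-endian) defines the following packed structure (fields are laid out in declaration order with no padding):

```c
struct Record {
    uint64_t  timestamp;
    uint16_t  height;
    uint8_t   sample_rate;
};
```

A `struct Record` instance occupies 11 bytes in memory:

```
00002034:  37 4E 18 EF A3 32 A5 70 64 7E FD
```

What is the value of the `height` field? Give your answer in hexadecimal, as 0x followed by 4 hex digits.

0x7E64

`height` follows `timestamp` (8 bytes), so it starts at byte offset 8 and occupies 2 bytes.
Bytes at offsets 8..9: 64 7E.
Little-endian: lowest address holds the least-significant byte.
Reassemble most-significant byte first: 7E 64 → 0x7E64.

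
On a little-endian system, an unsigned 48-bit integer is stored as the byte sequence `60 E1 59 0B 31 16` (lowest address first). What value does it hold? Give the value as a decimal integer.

Little-endian: lowest address holds the least-significant byte.
Reassemble most-significant byte first: 16 31 0B 59 E1 60 → 0x16310B59E160.
0x16310B59E160 = 24399899648352.

24399899648352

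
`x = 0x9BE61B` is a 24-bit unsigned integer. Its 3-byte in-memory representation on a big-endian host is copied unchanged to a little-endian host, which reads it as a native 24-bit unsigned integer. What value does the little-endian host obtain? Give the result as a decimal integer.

1828507

Stored big-endian, the bytes at ascending addresses are 9B E6 1B.
Read back as little-endian, the first byte is least significant, giving 0x1BE69B.
0x1BE69B = 1828507.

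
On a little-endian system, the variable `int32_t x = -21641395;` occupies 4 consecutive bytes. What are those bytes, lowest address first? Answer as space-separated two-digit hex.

Two's complement of -21641395 in 32 bits: 21641395 = 0x014A38B3; invert → 0xFEB5C74C; add 1 → 0xFEB5C74D.
Split into bytes (most-significant first): FE B5 C7 4D.
Little-endian stores the least-significant byte at the lowest address.
So at ascending addresses the bytes are 4D C7 B5 FE.

4D C7 B5 FE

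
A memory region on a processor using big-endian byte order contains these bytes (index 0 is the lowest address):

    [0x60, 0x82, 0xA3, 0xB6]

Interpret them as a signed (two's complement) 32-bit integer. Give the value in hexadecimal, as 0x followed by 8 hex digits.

Big-endian: lowest address holds the most-significant byte.
The bytes are already most-significant first: 0x6082A3B6.

0x6082A3B6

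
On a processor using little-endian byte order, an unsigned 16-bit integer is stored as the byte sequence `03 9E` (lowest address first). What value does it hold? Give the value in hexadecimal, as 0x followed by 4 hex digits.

Little-endian: lowest address holds the least-significant byte.
Reassemble most-significant byte first: 9E 03 → 0x9E03.

0x9E03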